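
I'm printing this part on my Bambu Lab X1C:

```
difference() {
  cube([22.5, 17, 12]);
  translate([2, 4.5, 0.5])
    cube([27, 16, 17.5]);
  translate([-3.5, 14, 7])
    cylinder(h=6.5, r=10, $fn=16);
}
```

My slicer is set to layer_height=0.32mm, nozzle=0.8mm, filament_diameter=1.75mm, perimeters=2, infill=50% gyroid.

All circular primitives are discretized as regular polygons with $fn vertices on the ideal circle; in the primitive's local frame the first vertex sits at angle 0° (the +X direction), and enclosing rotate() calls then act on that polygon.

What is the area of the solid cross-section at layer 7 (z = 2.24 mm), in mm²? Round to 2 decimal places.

At z = 2.24 mm: the cube is present — its section is the full 22.5×17 rectangle (area 382.50 mm²); the cube at (2, 4.5) is present — its section is the full 27×16 rectangle (area 432.00 mm²); the cylinder at (-3.5, 14) is absent (z outside [7, 13.5]); After the difference (first − rest): starting from the 22.5×17 cube (382.50 mm²), the 27×16 cube at (2, 4.5) partially overlaps it — only the 256.25 mm² overlap (of its 432.00 mm²) is removed, clipping the outline — area = 126.25 mm². Overall, the cross-section is a single solid region. Net area = 126.25 mm².

126.25 mm²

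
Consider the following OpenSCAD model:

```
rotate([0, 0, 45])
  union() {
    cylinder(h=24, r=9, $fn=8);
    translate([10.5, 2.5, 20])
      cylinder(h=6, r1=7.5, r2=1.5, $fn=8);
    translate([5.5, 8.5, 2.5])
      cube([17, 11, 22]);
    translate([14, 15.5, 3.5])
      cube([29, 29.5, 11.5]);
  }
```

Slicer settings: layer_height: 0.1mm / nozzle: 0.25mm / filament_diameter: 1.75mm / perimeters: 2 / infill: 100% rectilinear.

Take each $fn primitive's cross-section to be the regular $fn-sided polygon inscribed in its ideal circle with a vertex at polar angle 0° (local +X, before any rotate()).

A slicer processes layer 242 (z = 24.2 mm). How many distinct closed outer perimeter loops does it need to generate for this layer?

At z = 24.2 mm: the cylinder is not intersected at this z (z outside [0, 24]); the cone at (10.5, 2.5): at t=0.700 of its height the radius interpolates to r₁+(r₂−r₁)t = 3.300, giving a regular 8-gon of that circumradius; the cube at (5.5, 8.5) (footprint 17×11) is included at this height; the cube at (14, 15.5) is not intersected at this z (z outside [3.5, 15]); Combining (union): the 2 present regions are separate (no shared area or edge), so areas and boundary lengths simply add and each stays a separate island — 2 connected regions; (rotated 45° about Z; rotation is an isometry so areas/perimeters/island counts are preserved). The result has 2 disconnected regions.

2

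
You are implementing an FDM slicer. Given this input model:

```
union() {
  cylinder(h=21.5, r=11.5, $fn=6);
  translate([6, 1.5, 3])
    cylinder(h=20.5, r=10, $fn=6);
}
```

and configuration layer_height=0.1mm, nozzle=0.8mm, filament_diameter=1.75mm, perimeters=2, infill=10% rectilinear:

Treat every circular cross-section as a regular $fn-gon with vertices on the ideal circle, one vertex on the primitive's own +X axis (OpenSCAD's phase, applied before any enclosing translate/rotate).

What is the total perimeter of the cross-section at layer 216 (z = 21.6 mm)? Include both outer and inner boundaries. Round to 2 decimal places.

60.00 mm

At z = 21.6 mm: the cylinder is absent (z outside [0, 21.5]); the r=10 cylinder at (6, 1.5) gives a regular 6-gon of circumradius 10 (constant along its height) (perimeter = 2·6·10.000·sin(180°/6) = 60.00 mm); Combining (union): only the r=10 cylinder at (6, 1.5) is present, so the union is just that shape — boundary = 60.00 mm. Overall, the cross-section is a single solid region. Total boundary length (outer) = 60.00 mm.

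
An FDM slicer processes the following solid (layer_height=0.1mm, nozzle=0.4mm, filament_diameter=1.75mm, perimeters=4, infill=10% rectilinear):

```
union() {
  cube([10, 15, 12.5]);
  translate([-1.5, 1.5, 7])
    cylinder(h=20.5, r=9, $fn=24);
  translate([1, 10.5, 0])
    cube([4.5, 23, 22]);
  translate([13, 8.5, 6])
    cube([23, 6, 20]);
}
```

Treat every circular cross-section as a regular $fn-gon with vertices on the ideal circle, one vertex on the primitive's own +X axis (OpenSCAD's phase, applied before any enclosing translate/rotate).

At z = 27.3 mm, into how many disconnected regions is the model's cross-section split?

At z = 27.3 mm: the cube is not intersected at this z (z outside [0, 12.5]); the r=9 cylinder at (-1.5, 1.5) contributes a regular 24-gon of circumradius 9; the cube at (1, 10.5) is absent (z outside [0, 22]); the cube at (13, 8.5) is not intersected at this z (z outside [6, 26]); Merging all regions: only the r=9 cylinder at (-1.5, 1.5) is present, so the union is just that shape — 1 connected region. The result has 1 disconnected region.

1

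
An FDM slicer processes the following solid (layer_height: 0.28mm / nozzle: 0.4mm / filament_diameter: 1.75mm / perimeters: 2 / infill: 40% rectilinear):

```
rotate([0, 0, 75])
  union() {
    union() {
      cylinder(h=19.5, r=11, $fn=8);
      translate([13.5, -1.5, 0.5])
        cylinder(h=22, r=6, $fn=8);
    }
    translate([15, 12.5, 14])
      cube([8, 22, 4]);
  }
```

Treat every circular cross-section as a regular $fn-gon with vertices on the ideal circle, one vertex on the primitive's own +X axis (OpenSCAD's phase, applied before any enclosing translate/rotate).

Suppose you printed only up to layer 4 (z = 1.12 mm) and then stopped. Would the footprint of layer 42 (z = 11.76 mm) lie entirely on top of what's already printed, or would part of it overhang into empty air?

Compare the two slices. At z = 1.12: the r=11 cylinder gives a regular 8-gon of circumradius 11 (constant along its height) (area = (8/2)·11.000²·sin(360°/8) = 342.24 mm²); the cylinder at (13.5, -1.5): section is a regular 8-gon, circumradius r=6 (area = (8/2)·6.000²·sin(360°/8) = 101.82 mm²); Taking the union: the regions partially overlap — summed areas 444.06 mm² minus the doubly-counted overlap 14.16 mm² gives 429.90 mm² — area = 429.90 mm²; the cube at (15, 12.5) is not intersected at this z (z outside [14, 18]); Taking the union: only that combined region is present, so the union is just that shape — area = 429.90 mm²; (whole slice rotated 75° about Z — lengths, areas and connectivity unchanged). At z = 11.76: the r=11 cylinder gives a regular 8-gon of circumradius 11 (constant along its height) (area = (8/2)·11.000²·sin(360°/8) = 342.24 mm²); the r=6 cylinder at (13.5, -1.5) contributes a regular 8-gon of circumradius 6 (area = (8/2)·6.000²·sin(360°/8) = 101.82 mm²); Taking the union: the regions partially overlap — summed areas 444.06 mm² minus the doubly-counted overlap 14.16 mm² gives 429.90 mm² — area = 429.90 mm²; the cube at (15, 12.5) does not reach this height (z outside [14, 18]); Combining (union): only the result so far is present, so the union is just that shape — area = 429.90 mm²; (whole slice rotated 75° about Z — lengths, areas and connectivity unchanged). Checking containment: the cross-section at z = 11.76 is a subset of the cross-section at z = 1.12.

entirely on top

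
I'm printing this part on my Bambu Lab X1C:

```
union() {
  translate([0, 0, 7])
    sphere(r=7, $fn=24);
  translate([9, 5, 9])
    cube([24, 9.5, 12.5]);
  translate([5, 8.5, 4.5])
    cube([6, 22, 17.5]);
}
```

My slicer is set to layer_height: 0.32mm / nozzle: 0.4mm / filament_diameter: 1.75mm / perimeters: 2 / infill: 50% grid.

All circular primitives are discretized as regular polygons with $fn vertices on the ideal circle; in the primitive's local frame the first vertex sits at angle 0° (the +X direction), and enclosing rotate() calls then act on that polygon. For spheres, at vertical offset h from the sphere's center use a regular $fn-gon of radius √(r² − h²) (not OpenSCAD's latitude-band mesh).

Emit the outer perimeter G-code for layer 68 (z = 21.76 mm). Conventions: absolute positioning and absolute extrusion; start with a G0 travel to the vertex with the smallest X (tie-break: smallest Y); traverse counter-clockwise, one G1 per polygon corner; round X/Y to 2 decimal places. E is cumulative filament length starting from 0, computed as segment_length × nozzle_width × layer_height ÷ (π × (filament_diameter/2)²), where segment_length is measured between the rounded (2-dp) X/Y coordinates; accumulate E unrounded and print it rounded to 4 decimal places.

G0 X5.00 Y8.50 Z21.76
G1 X11.00 Y8.50 E0.3193
G1 X11.00 Y30.50 E1.4901
G1 X5.00 Y30.50 E1.8094
G1 X5.00 Y8.50 E2.9801

At z = 21.76 mm: the sphere is not intersected at this z (|z−center|=14.760 > r=7); the cube at (9, 5) does not reach this height (z outside [9, 21.5]); the cube at (5, 8.5) is present — its section is the full 6×22 rectangle; Combining (union): only the 6×22 cube at (5, 8.5) is present, so the union is just that shape — 1 connected region. The outline is a single polygon with 4 vertices. Extrusion per mm of travel: 0.4 × 0.32 / (π × 0.875²) = 0.053216. Accumulating E over each segment gives final E = 2.9801.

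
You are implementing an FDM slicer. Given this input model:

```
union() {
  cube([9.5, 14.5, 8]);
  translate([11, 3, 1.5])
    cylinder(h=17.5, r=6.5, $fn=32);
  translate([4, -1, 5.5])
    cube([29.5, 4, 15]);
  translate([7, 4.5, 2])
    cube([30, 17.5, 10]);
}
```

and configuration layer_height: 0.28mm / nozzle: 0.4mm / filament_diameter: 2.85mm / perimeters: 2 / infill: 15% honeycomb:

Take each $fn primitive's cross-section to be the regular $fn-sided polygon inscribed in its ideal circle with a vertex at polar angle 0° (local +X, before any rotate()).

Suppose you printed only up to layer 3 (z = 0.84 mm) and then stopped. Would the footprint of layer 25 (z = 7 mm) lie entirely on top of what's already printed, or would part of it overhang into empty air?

Compare the two slices. At z = 0.84: the cube (footprint 9.5×14.5) is included at this height (area 137.75 mm²); the cylinder at (11, 3) does not reach this height (z outside [1.5, 19]); the cube at (4, -1) does not reach this height (z outside [5.5, 20.5]); the cube at (7, 4.5) is absent (z outside [2, 12]); Taking the union: only the 9.5×14.5 cube is present, so the union is just that shape — area = 137.75 mm². At z = 7: the cube (footprint 9.5×14.5) is included at this height (area 137.75 mm²); the cylinder at (11, 3): section is a regular 32-gon, circumradius r=6.5 (area = (32/2)·6.500²·sin(360°/32) = 131.88 mm²); the 29.5×4 cube at (4, -1) contributes its full rectangle (area 118.00 mm²); the cube at (7, 4.5) is present — its section is the full 30×17.5 rectangle (area 525.00 mm²); Merging all regions: the regions partially overlap — summed areas 912.63 mm² minus the doubly-counted overlap 143.88 mm² gives 768.75 mm² — area = 768.75 mm². Checking containment: at z = 7 the cross-section extends beyond the z = 0.84 cross-section by about 631.00 mm².

part overhangs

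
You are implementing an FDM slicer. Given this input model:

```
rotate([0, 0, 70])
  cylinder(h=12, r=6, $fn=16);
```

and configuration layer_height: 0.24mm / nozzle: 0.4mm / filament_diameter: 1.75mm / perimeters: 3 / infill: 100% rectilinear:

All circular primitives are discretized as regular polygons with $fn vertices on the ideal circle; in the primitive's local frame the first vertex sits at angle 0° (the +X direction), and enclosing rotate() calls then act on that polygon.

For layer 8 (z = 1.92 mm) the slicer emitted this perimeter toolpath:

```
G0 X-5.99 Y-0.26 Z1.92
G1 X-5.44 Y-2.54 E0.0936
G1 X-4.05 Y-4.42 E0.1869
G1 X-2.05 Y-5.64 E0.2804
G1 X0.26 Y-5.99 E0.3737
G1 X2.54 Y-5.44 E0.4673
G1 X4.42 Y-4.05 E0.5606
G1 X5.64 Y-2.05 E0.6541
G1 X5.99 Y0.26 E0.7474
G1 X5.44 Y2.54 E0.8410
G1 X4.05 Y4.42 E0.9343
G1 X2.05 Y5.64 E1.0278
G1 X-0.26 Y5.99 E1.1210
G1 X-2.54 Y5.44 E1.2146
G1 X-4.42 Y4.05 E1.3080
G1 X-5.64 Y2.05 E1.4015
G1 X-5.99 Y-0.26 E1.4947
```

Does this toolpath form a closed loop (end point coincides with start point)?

Start point (G0): (-5.99, -0.26). End point (last G1): the path returns to the start — closed.

yes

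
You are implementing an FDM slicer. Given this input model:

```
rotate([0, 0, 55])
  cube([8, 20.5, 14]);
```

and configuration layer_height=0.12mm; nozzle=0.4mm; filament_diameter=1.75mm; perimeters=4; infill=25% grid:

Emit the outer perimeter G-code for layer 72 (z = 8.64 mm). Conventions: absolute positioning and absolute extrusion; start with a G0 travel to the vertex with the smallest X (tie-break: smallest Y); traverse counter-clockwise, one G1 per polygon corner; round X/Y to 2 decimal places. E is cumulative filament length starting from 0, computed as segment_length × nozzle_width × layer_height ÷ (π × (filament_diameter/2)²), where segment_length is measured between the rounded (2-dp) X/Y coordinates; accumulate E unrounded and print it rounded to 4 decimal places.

G0 X-16.79 Y11.76 Z8.64
G1 X0.00 Y0.00 E0.4091
G1 X4.59 Y6.55 E0.5687
G1 X-12.20 Y18.31 E0.9778
G1 X-16.79 Y11.76 E1.1374

At z = 8.64 mm: the cube (footprint 8×20.5) is included at this height; (rotated 55° about Z; rotation is an isometry so areas/perimeters/island counts are preserved). The outline is a single polygon with 4 vertices. Extrusion per mm of travel: 0.4 × 0.12 / (π × 0.875²) = 0.019956. Accumulating E over each segment gives final E = 1.1374.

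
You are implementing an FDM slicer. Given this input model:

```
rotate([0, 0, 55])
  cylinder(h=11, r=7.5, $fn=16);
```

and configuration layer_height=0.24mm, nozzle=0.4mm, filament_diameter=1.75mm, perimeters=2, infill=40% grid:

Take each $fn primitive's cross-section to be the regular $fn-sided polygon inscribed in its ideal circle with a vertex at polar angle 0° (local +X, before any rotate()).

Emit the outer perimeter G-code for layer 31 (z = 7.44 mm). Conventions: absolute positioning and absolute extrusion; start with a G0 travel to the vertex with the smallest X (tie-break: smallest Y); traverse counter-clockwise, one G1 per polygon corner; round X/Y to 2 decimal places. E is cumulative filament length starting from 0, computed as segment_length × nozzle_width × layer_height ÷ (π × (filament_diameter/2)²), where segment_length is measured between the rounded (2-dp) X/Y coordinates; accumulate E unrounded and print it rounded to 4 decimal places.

At z = 7.44 mm: the cylinder: section is a regular 16-gon, circumradius r=7.5; (whole slice rotated 55° about Z — lengths, areas and connectivity unchanged). The outline is a single polygon with 16 vertices. Extrusion per mm of travel: 0.4 × 0.24 / (π × 0.875²) = 0.039912. Accumulating E over each segment gives final E = 1.8688.

G0 X-7.39 Y-1.30 Z7.44
G1 X-6.33 Y-4.03 E0.1169
G1 X-4.30 Y-6.14 E0.2337
G1 X-1.62 Y-7.32 E0.3506
G1 X1.30 Y-7.39 E0.4672
G1 X4.03 Y-6.33 E0.5841
G1 X6.14 Y-4.30 E0.7009
G1 X7.32 Y-1.62 E0.8178
G1 X7.39 Y1.30 E0.9344
G1 X6.33 Y4.03 E1.0513
G1 X4.30 Y6.14 E1.1681
G1 X1.62 Y7.32 E1.2850
G1 X-1.30 Y7.39 E1.4016
G1 X-4.03 Y6.33 E1.5185
G1 X-6.14 Y4.30 E1.6353
G1 X-7.32 Y1.62 E1.7522
G1 X-7.39 Y-1.30 E1.8688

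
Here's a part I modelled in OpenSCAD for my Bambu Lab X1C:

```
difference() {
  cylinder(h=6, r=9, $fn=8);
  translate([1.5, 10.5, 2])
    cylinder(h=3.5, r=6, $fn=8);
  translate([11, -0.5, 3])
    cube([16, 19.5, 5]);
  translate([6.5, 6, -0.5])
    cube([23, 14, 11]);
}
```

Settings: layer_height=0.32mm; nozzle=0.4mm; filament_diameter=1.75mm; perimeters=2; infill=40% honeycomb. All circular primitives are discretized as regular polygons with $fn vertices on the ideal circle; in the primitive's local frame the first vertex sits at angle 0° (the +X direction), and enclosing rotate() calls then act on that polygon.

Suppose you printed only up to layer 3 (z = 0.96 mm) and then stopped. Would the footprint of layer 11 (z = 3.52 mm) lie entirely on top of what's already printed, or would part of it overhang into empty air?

Compare the two slices. At z = 0.96: the r=9 cylinder contributes a regular 8-gon of circumradius 9 (area = (8/2)·9.000²·sin(360°/8) = 229.10 mm²); the cylinder at (1.5, 10.5) does not reach this height (z outside [2, 5.5]); the cube at (11, -0.5) is not intersected at this z (z outside [3, 8]); the cube at (6.5, 6) is present — its section is the full 23×14 rectangle (area 322.00 mm²); Taking the first minus the rest: starting from the r=9 cylinder (229.10 mm²), the 23×14 cube at (6.5, 6) partially overlaps it — only the 0.00 mm² overlap (of its 322.00 mm²) is removed, clipping the outline — area = 229.10 mm². At z = 3.52: the cylinder: section is a regular 8-gon, circumradius r=9 (area = (8/2)·9.000²·sin(360°/8) = 229.10 mm²); the r=6 cylinder at (1.5, 10.5) gives a regular 8-gon of circumradius 6 (constant along its height) (area = (8/2)·6.000²·sin(360°/8) = 101.82 mm²); the 16×19.5 cube at (11, -0.5) contributes its full rectangle (area 312.00 mm²); the 23×14 cube at (6.5, 6) contributes its full rectangle (area 322.00 mm²); After the difference (first − rest): starting from the r=9 cylinder (229.10 mm²), the r=6 cylinder at (1.5, 10.5) partially overlaps it — only the 22.82 mm² overlap (of its 101.82 mm²) is removed, clipping the outline; the 16×19.5 cube at (11, -0.5) misses the remaining region (no effect); the 23×14 cube at (6.5, 6) partially overlaps it — only the 0.00 mm² overlap (of its 322.00 mm²) is removed, clipping the outline — area = 206.28 mm². Checking containment: the cross-section at z = 3.52 is a subset of the cross-section at z = 0.96.

entirely on top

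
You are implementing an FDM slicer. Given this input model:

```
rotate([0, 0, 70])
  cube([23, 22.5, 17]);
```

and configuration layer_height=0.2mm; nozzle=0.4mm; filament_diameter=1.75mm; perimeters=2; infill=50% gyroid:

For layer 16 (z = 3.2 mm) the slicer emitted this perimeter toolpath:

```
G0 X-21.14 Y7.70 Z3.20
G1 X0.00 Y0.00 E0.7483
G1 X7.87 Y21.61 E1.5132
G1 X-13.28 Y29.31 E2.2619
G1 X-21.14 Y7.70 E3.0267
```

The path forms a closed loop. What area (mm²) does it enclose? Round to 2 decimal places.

Apply the shoelace formula to the sequence of (X, Y) vertices; enclosed area = 517.50 mm².

517.50 mm²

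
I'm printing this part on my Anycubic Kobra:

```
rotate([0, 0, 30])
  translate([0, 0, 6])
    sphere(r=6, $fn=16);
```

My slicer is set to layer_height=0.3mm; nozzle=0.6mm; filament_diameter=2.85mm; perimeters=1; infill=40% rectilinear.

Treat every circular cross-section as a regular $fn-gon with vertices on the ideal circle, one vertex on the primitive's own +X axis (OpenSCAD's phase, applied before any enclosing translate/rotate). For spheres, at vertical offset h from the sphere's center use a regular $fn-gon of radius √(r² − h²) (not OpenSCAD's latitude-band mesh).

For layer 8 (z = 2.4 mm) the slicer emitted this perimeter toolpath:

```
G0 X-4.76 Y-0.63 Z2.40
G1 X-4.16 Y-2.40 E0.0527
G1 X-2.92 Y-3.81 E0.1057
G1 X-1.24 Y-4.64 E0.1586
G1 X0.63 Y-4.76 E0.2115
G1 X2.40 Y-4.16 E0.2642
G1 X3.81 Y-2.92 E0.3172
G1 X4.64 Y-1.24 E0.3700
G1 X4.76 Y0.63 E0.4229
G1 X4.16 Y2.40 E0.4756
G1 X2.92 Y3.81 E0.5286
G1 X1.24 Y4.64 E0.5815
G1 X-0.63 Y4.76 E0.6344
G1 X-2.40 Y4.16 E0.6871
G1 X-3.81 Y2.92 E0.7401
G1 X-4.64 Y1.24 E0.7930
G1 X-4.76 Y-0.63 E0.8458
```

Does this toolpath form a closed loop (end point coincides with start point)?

Start point (G0): (-4.76, -0.63). End point (last G1): the path returns to the start — closed.

yes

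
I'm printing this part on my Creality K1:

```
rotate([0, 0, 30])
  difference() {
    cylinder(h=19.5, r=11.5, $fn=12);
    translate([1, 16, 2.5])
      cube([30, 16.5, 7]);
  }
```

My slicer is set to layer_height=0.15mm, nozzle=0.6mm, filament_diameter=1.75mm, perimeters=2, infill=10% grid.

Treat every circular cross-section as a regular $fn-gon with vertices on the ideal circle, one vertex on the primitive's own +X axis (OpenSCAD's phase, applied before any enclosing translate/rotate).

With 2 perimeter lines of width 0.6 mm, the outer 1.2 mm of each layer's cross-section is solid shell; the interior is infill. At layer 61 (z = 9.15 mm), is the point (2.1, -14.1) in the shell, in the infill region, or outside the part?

At z = 9.15 mm: the cylinder: section is a regular 12-gon, circumradius r=11.5; the 30×16.5 cube at (1, 16) contributes its full rectangle; Subtracting the remaining from the first: starting from the r=11.5 cylinder, the 30×16.5 cube at (1, 16) misses the remaining region (no effect) — 1 connected region; (whole slice rotated 30° about Z — lengths, areas and connectivity unchanged). Overall, the cross-section is a single solid region. Undo the 30° rotation: the query point maps to (-5.231, -13.261) in the un-rotated model frame. The nearest boundary edge runs (-0.00, -11.50)→(-5.75, -9.96); distance from the point to it = 3.05 mm. The point is not inside any of the regions above, so it lies outside the cross-section (3.05 mm from the nearest boundary).

outside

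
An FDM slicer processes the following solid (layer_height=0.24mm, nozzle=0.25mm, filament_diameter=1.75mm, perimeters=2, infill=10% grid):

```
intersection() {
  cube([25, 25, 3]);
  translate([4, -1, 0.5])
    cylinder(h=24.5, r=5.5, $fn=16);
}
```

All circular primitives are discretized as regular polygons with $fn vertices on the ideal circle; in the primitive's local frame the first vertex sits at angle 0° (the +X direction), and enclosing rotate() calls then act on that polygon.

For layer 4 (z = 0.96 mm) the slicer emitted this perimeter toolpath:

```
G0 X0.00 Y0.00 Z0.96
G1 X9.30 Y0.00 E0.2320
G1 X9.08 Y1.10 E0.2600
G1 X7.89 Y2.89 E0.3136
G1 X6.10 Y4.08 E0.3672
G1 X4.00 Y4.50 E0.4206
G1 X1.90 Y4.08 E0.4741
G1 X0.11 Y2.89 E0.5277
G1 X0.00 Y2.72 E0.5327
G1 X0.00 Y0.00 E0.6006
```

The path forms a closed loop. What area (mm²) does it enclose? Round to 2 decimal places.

Apply the shoelace formula to the sequence of (X, Y) vertices; enclosed area = 33.30 mm².

33.30 mm²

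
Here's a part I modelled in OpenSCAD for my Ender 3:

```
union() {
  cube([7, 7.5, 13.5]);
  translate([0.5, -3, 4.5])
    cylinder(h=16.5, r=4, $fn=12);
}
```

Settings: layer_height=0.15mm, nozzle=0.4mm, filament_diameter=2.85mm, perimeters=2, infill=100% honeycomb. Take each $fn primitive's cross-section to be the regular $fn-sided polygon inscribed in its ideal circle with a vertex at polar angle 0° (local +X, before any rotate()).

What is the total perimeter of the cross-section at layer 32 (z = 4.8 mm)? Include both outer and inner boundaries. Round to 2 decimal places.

At z = 4.8 mm: the cube is present — its section is the full 7×7.5 rectangle (perimeter 29.00 mm); the r=4 cylinder at (0.5, -3) contributes a regular 12-gon of circumradius 4 (perimeter = 2·12·4.000·sin(180°/12) = 24.85 mm); Combining (union): the regions partially overlap (shared area 2.04 mm²), so the edge portions inside another operand are dropped and the merged outline is re-measured after clipping — boundary = 46.77 mm. Overall, the cross-section is a single solid region. Total boundary length (outer) = 46.77 mm.

46.77 mm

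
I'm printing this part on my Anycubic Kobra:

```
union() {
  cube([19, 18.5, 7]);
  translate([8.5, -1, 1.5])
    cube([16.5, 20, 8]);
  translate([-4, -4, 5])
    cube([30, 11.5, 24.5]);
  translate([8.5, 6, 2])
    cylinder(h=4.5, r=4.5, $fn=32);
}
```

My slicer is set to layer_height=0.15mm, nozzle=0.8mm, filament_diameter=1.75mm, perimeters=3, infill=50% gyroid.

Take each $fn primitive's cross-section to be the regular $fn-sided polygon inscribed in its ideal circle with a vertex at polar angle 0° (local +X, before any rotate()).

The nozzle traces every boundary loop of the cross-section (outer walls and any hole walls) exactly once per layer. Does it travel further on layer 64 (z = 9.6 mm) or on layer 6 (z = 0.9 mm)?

layer 64 (z = 9.6 mm)

Layer 64 (z = 9.6): the cube does not reach this height (z outside [0, 7]); the cube at (8.5, -1) does not reach this height (z outside [1.5, 9.5]); the cube at (-4, -4) is present — its section is the full 30×11.5 rectangle (perimeter 83.00 mm); the cylinder at (8.5, 6) does not reach this height (z outside [2, 6.5]); Taking the union: only the 30×11.5 cube at (-4, -4) is present, so the union is just that shape — boundary = 83.00 mm. So its perimeter = 83.00 mm. Layer 6 (z = 0.9): the 19×18.5 cube contributes its full rectangle (perimeter 75.00 mm); the cube at (8.5, -1) is absent (z outside [1.5, 9.5]); the cube at (-4, -4) is not intersected at this z (z outside [5, 29.5]); the cylinder at (8.5, 6) is not intersected at this z (z outside [2, 6.5]); Taking the union: only the 19×18.5 cube is present, so the union is just that shape — boundary = 75.00 mm. So its perimeter = 75.00 mm. Layer 64 is larger (83.00 vs 75.00 mm).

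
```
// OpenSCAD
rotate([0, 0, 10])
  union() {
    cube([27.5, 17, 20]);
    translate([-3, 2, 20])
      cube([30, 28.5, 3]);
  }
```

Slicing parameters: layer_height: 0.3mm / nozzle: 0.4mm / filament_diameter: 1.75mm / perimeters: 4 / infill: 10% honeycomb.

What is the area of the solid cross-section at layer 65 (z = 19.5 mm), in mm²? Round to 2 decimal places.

467.50 mm²

At z = 19.5 mm: the cube is present — its section is the full 27.5×17 rectangle (area 467.50 mm²); the cube at (-3, 2) is absent (z outside [20, 23]); Merging all regions: only the 27.5×17 cube is present, so the union is just that shape — area = 467.50 mm²; (whole slice rotated 10° about Z — lengths, areas and connectivity unchanged). Overall, the cross-section is a single solid region. Net area = 467.50 mm².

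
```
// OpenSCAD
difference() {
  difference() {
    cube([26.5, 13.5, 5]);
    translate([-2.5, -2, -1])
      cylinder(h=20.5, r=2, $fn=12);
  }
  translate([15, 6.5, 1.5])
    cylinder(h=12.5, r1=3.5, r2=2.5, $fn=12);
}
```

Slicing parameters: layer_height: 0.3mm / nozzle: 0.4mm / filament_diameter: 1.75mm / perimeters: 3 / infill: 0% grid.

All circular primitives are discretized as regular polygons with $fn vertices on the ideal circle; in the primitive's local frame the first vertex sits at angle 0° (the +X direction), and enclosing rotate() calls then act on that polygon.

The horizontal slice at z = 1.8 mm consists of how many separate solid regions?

At z = 1.8 mm: the cube is present — its section is the full 26.5×13.5 rectangle; the cylinder at (-2.5, -2): section is a regular 12-gon, circumradius r=2; Taking the first minus the rest: starting from the 26.5×13.5 cube, the r=2 cylinder at (-2.5, -2) misses the remaining region (no effect) — 1 connected region; the cone at (15, 6.5) (r1=3.5→r2=2.5) has section circumradius 3.476 here — a regular 12-gon; Subtracting the remaining from the first: starting from that combined region, the cone at (15, 6.5) lies wholly inside it (removes its full 36.25 mm² and its 21.59 mm outline becomes a hole wall) — 1 connected region with 1 hole. The result has 1 disconnected region.

1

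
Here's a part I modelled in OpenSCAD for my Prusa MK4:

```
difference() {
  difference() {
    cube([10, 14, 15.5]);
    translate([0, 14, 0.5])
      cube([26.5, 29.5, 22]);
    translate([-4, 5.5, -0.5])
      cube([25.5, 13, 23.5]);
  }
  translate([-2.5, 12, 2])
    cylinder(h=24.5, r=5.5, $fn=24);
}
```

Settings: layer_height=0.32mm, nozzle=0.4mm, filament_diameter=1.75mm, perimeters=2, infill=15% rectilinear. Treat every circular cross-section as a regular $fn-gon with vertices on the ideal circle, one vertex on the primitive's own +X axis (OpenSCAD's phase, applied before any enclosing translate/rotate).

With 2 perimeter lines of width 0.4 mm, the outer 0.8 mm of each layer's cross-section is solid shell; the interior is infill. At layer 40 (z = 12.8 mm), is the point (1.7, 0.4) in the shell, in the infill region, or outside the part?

At z = 12.8 mm: the cube is present — its section is the full 10×14 rectangle; the cube at (0, 14) (footprint 26.5×29.5) is included at this height; the cube at (-4, 5.5) is present — its section is the full 25.5×13 rectangle; Taking the first minus the rest: starting from the 10×14 cube, the 26.5×29.5 cube at (0, 14) misses the remaining region (no effect); the 25.5×13 cube at (-4, 5.5) partially overlaps it — only the 85.00 mm² overlap (of its 331.50 mm²) is removed, clipping the outline — 1 connected region; the r=5.5 cylinder at (-2.5, 12) contributes a regular 24-gon of circumradius 5.5; Subtracting the remaining from the first: starting from the result so far, the r=5.5 cylinder at (-2.5, 12) misses the remaining region (no effect) — 1 connected region. Overall, the cross-section is a single solid region. The nearest boundary edge runs (10.00, 0.00)→(0.00, 0.00); distance from the point to it = 0.40 mm. The point is inside the cross-section, 0.40 mm from the nearest boundary — within the 0.8 mm shell band (2 × 0.4).

shell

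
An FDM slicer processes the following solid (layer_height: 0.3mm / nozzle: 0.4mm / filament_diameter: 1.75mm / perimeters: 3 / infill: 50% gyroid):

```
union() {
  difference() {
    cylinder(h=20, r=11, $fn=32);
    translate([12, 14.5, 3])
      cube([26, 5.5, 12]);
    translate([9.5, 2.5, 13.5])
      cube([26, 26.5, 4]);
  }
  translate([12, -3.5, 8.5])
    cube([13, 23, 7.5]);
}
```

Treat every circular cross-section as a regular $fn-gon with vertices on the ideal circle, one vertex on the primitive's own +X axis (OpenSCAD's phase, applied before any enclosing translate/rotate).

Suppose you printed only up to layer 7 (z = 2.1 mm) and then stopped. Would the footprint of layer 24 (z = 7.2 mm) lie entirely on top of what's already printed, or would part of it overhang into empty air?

Compare the two slices. At z = 2.1: the cylinder: section is a regular 32-gon, circumradius r=11 (area = (32/2)·11.000²·sin(360°/32) = 377.69 mm²); the cube at (12, 14.5) is absent (z outside [3, 15]); the cube at (9.5, 2.5) is absent (z outside [13.5, 17.5]); Subtracting the remaining from the first: none of the subtracted shapes is present at this height, so the r=11 cylinder is unchanged — area = 377.69 mm²; the cube at (12, -3.5) is not intersected at this z (z outside [8.5, 16]); Merging all regions: only that combined region is present, so the union is just that shape — area = 377.69 mm². At z = 7.2: the cylinder: section is a regular 32-gon, circumradius r=11 (area = (32/2)·11.000²·sin(360°/32) = 377.69 mm²); the cube at (12, 14.5) (footprint 26×5.5) is included at this height (area 143.00 mm²); the cube at (9.5, 2.5) does not reach this height (z outside [13.5, 17.5]); Taking the first minus the rest: starting from the r=11 cylinder (377.69 mm²), the 26×5.5 cube at (12, 14.5) misses the remaining region (no effect) — area = 377.69 mm²; the cube at (12, -3.5) is not intersected at this z (z outside [8.5, 16]); Taking the union: only that combined region is present, so the union is just that shape — area = 377.69 mm². Checking containment: the cross-section at z = 7.2 is a subset of the cross-section at z = 2.1.

entirely on top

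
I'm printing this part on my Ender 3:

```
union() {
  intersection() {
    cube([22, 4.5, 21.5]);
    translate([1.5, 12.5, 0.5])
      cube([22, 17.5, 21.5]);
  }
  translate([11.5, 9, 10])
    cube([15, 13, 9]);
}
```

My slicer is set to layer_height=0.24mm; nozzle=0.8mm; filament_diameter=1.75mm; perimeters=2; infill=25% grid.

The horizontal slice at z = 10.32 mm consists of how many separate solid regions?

1

At z = 10.32 mm: the cube is present — its section is the full 22×4.5 rectangle; the cube at (1.5, 12.5) (footprint 22×17.5) is included at this height; After intersecting: the 22×17.5 cube at (1.5, 12.5) does not overlap the 22×4.5 cube (empty) — nothing remains; the cube at (11.5, 9) (footprint 15×13) is included at this height; Combining (union): only the 15×13 cube at (11.5, 9) is present, so the union is just that shape — 1 connected region. The result has 1 disconnected region.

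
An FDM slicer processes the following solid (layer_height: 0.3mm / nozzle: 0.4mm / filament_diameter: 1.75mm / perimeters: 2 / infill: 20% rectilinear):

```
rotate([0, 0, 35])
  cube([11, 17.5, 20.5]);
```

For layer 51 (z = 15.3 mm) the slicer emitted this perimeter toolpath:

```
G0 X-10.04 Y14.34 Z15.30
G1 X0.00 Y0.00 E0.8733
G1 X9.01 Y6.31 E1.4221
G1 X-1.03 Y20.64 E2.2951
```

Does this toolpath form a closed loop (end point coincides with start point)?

Start point (G0): (-10.04, 14.34). End point (last G1): the path does not return to the start — open.

no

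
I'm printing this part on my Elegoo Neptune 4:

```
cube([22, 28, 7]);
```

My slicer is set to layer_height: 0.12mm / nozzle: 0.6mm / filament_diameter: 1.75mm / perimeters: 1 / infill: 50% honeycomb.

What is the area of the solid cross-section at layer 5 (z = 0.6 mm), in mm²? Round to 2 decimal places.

616.00 mm²

At z = 0.6 mm: the cube (footprint 22×28) is included at this height (area 616.00 mm²). Overall, the cross-section is a single solid region. Net area = 616.00 mm².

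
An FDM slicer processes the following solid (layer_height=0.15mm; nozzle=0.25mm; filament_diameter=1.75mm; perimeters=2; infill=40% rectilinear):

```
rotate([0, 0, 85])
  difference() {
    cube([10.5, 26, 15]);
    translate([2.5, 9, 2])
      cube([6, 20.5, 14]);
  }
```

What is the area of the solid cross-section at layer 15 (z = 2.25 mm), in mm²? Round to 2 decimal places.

At z = 2.25 mm: the cube is present — its section is the full 10.5×26 rectangle (area 273.00 mm²); the cube at (2.5, 9) (footprint 6×20.5) is included at this height (area 123.00 mm²); Subtracting the remaining from the first: starting from the 10.5×26 cube (273.00 mm²), the 6×20.5 cube at (2.5, 9) partially overlaps it — only the 102.00 mm² overlap (of its 123.00 mm²) is removed, clipping the outline — area = 171.00 mm²; (rotated 85° about Z; rotation is an isometry so areas/perimeters/island counts are preserved). Overall, the cross-section is a single solid region. Net area = 171.00 mm².

171.00 mm²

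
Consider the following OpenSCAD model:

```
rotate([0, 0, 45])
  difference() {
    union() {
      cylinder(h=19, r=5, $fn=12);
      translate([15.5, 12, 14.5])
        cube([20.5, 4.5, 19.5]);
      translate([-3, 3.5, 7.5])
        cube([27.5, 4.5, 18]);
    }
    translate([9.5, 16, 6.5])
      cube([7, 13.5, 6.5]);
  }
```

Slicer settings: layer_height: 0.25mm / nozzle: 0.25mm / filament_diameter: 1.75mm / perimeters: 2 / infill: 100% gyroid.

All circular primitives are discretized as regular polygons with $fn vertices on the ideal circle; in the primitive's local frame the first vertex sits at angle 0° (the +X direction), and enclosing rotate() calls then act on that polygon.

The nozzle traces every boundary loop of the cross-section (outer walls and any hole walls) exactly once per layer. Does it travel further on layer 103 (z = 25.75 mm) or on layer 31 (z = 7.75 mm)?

layer 31 (z = 7.75 mm)

Layer 103 (z = 25.75): the cylinder is not intersected at this z (z outside [0, 19]); the cube at (15.5, 12) is present — its section is the full 20.5×4.5 rectangle (perimeter 50.00 mm); the cube at (-3, 3.5) is not intersected at this z (z outside [7.5, 25.5]); Merging all regions: only the 20.5×4.5 cube at (15.5, 12) is present, so the union is just that shape — boundary = 50.00 mm; the cube at (9.5, 16) does not reach this height (z outside [6.5, 13]); Subtracting the remaining from the first: none of the subtracted shapes is present at this height, so the result so far is unchanged — boundary = 50.00 mm; (whole slice rotated 45° about Z — lengths, areas and connectivity unchanged). So its perimeter = 50.00 mm. Layer 31 (z = 7.75): the r=5 cylinder contributes a regular 12-gon of circumradius 5 (perimeter = 2·12·5.000·sin(180°/12) = 31.06 mm); the cube at (15.5, 12) does not reach this height (z outside [14.5, 34]); the 27.5×4.5 cube at (-3, 3.5) contributes its full rectangle (perimeter 64.00 mm); Merging all regions: the regions partially overlap (shared area 6.46 mm²), so the edge portions inside another operand are dropped and the merged outline is re-measured after clipping — boundary = 81.34 mm; the 7×13.5 cube at (9.5, 16) contributes its full rectangle (perimeter 41.00 mm); Subtracting the remaining from the first: starting from that combined region, the 7×13.5 cube at (9.5, 16) misses the remaining region (no effect) — boundary = 81.34 mm; (whole slice rotated 45° about Z — lengths, areas and connectivity unchanged). So its perimeter = 81.34 mm. Layer 31 is larger (81.34 vs 50.00 mm).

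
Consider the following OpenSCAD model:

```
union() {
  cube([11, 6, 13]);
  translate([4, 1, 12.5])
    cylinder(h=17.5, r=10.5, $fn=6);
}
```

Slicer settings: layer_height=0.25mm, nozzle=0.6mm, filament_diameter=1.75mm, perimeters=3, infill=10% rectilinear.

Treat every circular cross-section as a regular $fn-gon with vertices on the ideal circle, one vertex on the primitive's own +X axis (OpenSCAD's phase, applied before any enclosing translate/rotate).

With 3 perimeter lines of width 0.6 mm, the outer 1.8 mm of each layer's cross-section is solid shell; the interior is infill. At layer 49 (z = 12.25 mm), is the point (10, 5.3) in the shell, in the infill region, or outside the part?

At z = 12.25 mm: the cube is present — its section is the full 11×6 rectangle; the cylinder at (4, 1) is not intersected at this z (z outside [12.5, 30]); Combining (union): only the 11×6 cube is present, so the union is just that shape — 1 connected region. Overall, the cross-section is a single solid region. The nearest boundary edge runs (11.00, 6.00)→(0.00, 6.00); distance from the point to it = 0.70 mm. The point is inside the cross-section, 0.70 mm from the nearest boundary — within the 1.8 mm shell band (3 × 0.6).

shell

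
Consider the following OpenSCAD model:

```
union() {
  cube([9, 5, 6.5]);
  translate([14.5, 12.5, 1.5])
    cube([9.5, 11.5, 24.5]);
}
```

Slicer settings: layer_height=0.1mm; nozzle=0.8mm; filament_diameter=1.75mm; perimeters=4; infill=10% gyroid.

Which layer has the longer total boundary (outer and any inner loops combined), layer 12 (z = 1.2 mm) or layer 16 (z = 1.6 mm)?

layer 16 (z = 1.6 mm)

Layer 12 (z = 1.2): the cube (footprint 9×5) is included at this height (perimeter 28.00 mm); the cube at (14.5, 12.5) is absent (z outside [1.5, 26]); Combining (union): only the 9×5 cube is present, so the union is just that shape — boundary = 28.00 mm. So its perimeter = 28.00 mm. Layer 16 (z = 1.6): the 9×5 cube contributes its full rectangle (perimeter 28.00 mm); the cube at (14.5, 12.5) is present — its section is the full 9.5×11.5 rectangle (perimeter 42.00 mm); Merging all regions: the 2 present regions are separate (no shared area or edge), so areas and boundary lengths simply add and each stays a separate island — boundary = 70.00 mm. So its perimeter = 70.00 mm. Layer 16 is larger (70.00 vs 28.00 mm).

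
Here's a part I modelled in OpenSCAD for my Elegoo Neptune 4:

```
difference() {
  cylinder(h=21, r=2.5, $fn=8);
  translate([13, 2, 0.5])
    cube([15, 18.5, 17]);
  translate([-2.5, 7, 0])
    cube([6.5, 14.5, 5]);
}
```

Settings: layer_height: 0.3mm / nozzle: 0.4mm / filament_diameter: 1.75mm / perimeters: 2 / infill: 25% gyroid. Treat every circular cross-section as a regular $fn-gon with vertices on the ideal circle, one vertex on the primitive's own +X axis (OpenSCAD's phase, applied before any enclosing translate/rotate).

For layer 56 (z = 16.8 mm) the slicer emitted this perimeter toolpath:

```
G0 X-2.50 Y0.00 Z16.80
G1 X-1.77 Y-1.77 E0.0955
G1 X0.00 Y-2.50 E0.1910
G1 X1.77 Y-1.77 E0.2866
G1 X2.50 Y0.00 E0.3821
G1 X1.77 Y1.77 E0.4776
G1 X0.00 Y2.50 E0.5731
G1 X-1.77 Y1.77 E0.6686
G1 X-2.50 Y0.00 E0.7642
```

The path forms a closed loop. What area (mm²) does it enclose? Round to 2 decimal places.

Apply the shoelace formula to the sequence of (X, Y) vertices; enclosed area = 17.70 mm².

17.70 mm²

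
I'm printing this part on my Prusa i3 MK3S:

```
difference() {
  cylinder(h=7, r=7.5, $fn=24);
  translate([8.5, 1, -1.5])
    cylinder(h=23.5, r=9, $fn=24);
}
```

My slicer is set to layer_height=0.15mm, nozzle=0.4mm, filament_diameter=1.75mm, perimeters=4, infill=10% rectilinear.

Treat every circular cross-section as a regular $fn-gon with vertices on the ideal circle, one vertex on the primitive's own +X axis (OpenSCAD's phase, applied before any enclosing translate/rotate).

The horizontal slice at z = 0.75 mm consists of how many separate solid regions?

1

At z = 0.75 mm: the r=7.5 cylinder gives a regular 24-gon of circumradius 7.5 (constant along its height); the r=9 cylinder at (8.5, 1) gives a regular 24-gon of circumradius 9 (constant along its height); After the difference (first − rest): starting from the r=7.5 cylinder, the r=9 cylinder at (8.5, 1) partially overlaps it — only the 76.93 mm² overlap (of its 251.57 mm²) is removed, clipping the outline — 1 connected region. The result has 1 disconnected region.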